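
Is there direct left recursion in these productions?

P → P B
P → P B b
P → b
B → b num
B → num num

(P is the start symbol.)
Direct left recursion occurs when N → N α for some non-terminal N (the right-hand side begins with the left-hand side itself).

P → P B: LEFT RECURSIVE (starts with P)
P → P B b: LEFT RECURSIVE (starts with P)
P → b: starts with b
B → b num: starts with b
B → num num: starts with num

The grammar has direct left recursion on: P.

Answer: Yes, P is left-recursive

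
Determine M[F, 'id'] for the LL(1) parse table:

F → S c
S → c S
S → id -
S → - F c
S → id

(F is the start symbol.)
To find M[F, 'id'], we find productions for F where 'id' is in the predict set (PREDICT(N → α) = (FIRST(α) \ {ε}) ∪ (FOLLOW(N) if α ⇒* ε)).

Relevant sets:
  FIRST(S) = { '-', 'c', 'id' }

F → S c: PREDICT = { '-', 'c', 'id' }
  'id' is in predict set, so this production goes in M[F, 'id']

M[F, 'id'] = F → S c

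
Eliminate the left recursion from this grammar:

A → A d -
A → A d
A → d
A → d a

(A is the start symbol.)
A is directly left-recursive. The standard transformation for
  A → A α₁ | ... | A α_m | β₁ | ... | β_n
is
  A  → β₁ A' | ... | β_n A'
  A' → α₁ A' | ... | α_m A' | ε

A → d becomes A → d A'
A → d a becomes A → d a A'
A → A d - becomes A' → d - A'
A → A d becomes A' → d A'
Add A' → ε

Resulting grammar:
A → d A'
A → d a A'
A' → d - A'
A' → d A'
A' → ε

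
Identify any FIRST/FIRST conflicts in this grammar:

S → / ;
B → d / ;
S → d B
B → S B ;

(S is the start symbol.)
A FIRST/FIRST conflict occurs when two productions N → α and N → β for the same non-terminal have FIRST(α) ∩ FIRST(β) ≠ ∅ (with ε ∈ FIRST of a nullable right-hand side, so two nullable alternatives also conflict).

FIRST sets of the non-terminals at (or reachable through a nullable prefix from) the front of some alternative:
  FIRST(S) = { '/', 'd' }

Productions for S:
  S → / ;: FIRST = { '/' }
  S → d B: FIRST = { 'd' }
Productions for B:
  B → d / ;: FIRST = { 'd' }
  B → S B ;: FIRST = { '/', 'd' }

Conflict for B: B → d / ; and B → S B ;
  Overlap: { 'd' }

Answer: Yes. B → d '/' ';' / B → S B ';' on { 'd' }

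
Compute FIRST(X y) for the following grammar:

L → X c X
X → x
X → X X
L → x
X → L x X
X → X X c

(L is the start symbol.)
{ 'x' }

FIRST sets of the non-terminals involved (from the grammar, by fixed-point iteration):
  FIRST(X) = { 'x' }

To compute FIRST(X y), process the symbols left to right:
Symbol X is a non-terminal. Add FIRST(X) \ {ε} = { 'x' }
X is not nullable (ε ∉ FIRST(X)), so stop here.
FIRST(X y) = { 'x' }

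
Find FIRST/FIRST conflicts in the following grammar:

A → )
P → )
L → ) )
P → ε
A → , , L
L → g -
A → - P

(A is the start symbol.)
No FIRST/FIRST conflicts.

A FIRST/FIRST conflict occurs when two productions N → α and N → β for the same non-terminal have FIRST(α) ∩ FIRST(β) ≠ ∅ (with ε ∈ FIRST of a nullable right-hand side, so two nullable alternatives also conflict).

Productions for A:
  A → ): FIRST = { ')' }
  A → , , L: FIRST = { ',' }
  A → - P: FIRST = { '-' }
Productions for P:
  P → ): FIRST = { ')' }
  P → ε: FIRST = { ε }
Productions for L:
  L → ) ): FIRST = { ')' }
  L → g -: FIRST = { 'g' }

All alternatives of each non-terminal have pairwise disjoint FIRST sets.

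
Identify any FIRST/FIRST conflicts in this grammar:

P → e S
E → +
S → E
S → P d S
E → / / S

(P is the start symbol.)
A FIRST/FIRST conflict occurs when two productions N → α and N → β for the same non-terminal have FIRST(α) ∩ FIRST(β) ≠ ∅ (with ε ∈ FIRST of a nullable right-hand side, so two nullable alternatives also conflict).

FIRST sets of the non-terminals at (or reachable through a nullable prefix from) the front of some alternative:
  FIRST(E) = { '+', '/' }
  FIRST(P) = { 'e' }

Productions for E:
  E → +: FIRST = { '+' }
  E → / / S: FIRST = { '/' }
Productions for S:
  S → E: FIRST = { '+', '/' }
  S → P d S: FIRST = { 'e' }
P has only one production, so no FIRST/FIRST conflict is possible there.

All alternatives of each non-terminal have pairwise disjoint FIRST sets.

Answer: No FIRST/FIRST conflicts.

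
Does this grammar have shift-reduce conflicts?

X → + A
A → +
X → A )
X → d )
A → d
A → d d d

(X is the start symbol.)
Yes — I1: [A → + .] vs [A → . +]; I4: [A → d .] vs [A → d . d d]; I11: [A → d .] vs [A → d . d d]

A shift-reduce conflict occurs when an LR(0) state has both:
  - a complete (reduce) item [A → α .] (dot at the end), and
  - a shift item [B → β . c γ] (dot before a terminal).

Augment with X' → X and build the canonical LR(0) collection (I0 = CLOSURE({[X' → . X]}), then GOTO on every symbol after a dot until no new states appear). It has 12 states:
  I0: { [A → . +], [A → . d d d], [A → . d], [X → . + A], [X → . A )], [X → . d )], [X' → . X] }  — shift
  I1: { [A → + .], [A → . +], [A → . d d d], [A → . d], [X → + . A] }  — shift, reduce
  I2: { [X → A . )] }  — shift
  I3: { [X' → X .] }  — accept
  I4: { [A → d . d d], [A → d .], [X → d . )] }  — shift, reduce
  I5: { [X → d ) .] }  — reduce
  I6: { [A → d d . d] }  — shift
  I7: { [A → d d d .] }  — reduce
  I8: { [X → A ) .] }  — reduce
  I9: { [A → + .] }  — reduce
  I10: { [X → + A .] }  — reduce
  I11: { [A → d . d d], [A → d .] }  — shift, reduce

I1 contains reduce item [A → + .] and shift items [A → . +], [A → . d], [A → . d d d] — shift-reduce conflict.
I4 contains reduce item [A → d .] and shift items [A → d . d d], [X → d . )] — shift-reduce conflict.
I11 contains reduce item [A → d .] and shift item [A → d . d d] — shift-reduce conflict.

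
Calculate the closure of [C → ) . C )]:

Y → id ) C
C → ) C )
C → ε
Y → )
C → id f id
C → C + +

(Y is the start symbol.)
{ [C → ) . C )], [C → . ) C )], [C → . C + +], [C → . id f id], [C → .] }

To compute CLOSURE, for each item [A → α.Bβ] where B is a non-terminal, add [B → .γ] for all productions B → γ; repeat for the newly added items until nothing changes.

Start with: [C → ) . C )]
  [C → ) . C )] has the dot before C: add [C → . ) C )], [C → .], [C → . id f id], [C → . C + +]
No further items can be added.

CLOSURE = { [C → ) . C )], [C → . ) C )], [C → . C + +], [C → . id f id], [C → .] }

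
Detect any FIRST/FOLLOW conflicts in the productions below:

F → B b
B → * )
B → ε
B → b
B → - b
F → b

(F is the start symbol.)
Yes. B → b with FOLLOW(B) on { 'b' }

Nullable non-terminals: B.

B: nullable alternative(s) B → ε; FOLLOW(B) = { 'b' }
  B → * ): FIRST \ {ε} = { '*' } — disjoint from FOLLOW(B)
  B → ε: FIRST \ {ε} = { } — this is the only nullable alternative, skip
  B → b: FIRST \ {ε} = { 'b' } — overlaps FOLLOW(B) on { 'b' }: CONFLICT
  B → - b: FIRST \ {ε} = { '-' } — disjoint from FOLLOW(B)

F has no nullable alternative, so no FIRST/FOLLOW check is needed there.

So the grammar has 1 FIRST/FOLLOW conflict (marked CONFLICT above).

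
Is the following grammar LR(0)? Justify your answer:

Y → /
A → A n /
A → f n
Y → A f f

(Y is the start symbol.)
Yes, the grammar is LR(0)

Augment with Y' → Y and build the canonical LR(0) collection (I0 = CLOSURE({[Y' → . Y]}), then GOTO on every symbol after a dot until no new states appear). It has 10 states:
  I0: { [A → . A n /], [A → . f n], [Y → . /], [Y → . A f f], [Y' → . Y] }  — shift
  I1: { [Y → / .] }  — reduce
  I2: { [A → A . n /], [Y → A . f f] }  — shift
  I3: { [Y' → Y .] }  — accept
  I4: { [A → f . n] }  — shift
  I5: { [A → f n .] }  — reduce
  I6: { [Y → A f . f] }  — shift
  I7: { [A → A n . /] }  — shift
  I8: { [A → A n / .] }  — reduce
  I9: { [Y → A f f .] }  — reduce

Every state is either a pure shift/goto state or contains exactly one complete item and nothing to shift — no conflicts. The grammar is LR(0).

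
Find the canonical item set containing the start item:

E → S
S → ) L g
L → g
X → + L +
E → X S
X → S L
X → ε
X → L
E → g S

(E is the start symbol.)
First, augment the grammar with E' → E
I₀ = CLOSURE({ [E' → . E] }):
  [E' → . E] has the dot before E: add [E → . S], [E → . X S], [E → . g S]
  [E → . S] has the dot before S: add [S → . ) L g]
  [E → . X S] has the dot before X: add [X → . + L +], [X → . S L], [X → .], [X → . L]
  [X → . L] has the dot before L: add [L → . g]
No further items can be added.

I₀ = { [E → . S], [E → . X S], [E → . g S], [E' → . E], [L → . g], [S → . ) L g], [X → . + L +], [X → . L], [X → . S L], [X → .] }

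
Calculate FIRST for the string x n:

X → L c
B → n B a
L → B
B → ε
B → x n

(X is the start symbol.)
To compute FIRST(x n), process the symbols left to right:
Symbol x is a terminal. Add 'x' and stop.
FIRST(x n) = { 'x' }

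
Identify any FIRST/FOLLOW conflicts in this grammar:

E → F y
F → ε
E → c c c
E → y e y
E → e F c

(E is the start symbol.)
Nullable non-terminals: F.
F has a nullable alternative but only one production, so nothing to check.

E has no nullable alternative, so no FIRST/FOLLOW check is needed there.

No FIRST/FOLLOW conflicts found.

Answer: No FIRST/FOLLOW conflicts.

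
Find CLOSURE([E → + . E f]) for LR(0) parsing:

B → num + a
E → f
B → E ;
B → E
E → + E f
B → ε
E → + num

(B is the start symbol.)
Start with: [E → + . E f]
  [E → + . E f] has the dot before E: add [E → . f], [E → . + E f], [E → . + num]
No further items can be added.

CLOSURE = { [E → + . E f], [E → . + E f], [E → . + num], [E → . f] }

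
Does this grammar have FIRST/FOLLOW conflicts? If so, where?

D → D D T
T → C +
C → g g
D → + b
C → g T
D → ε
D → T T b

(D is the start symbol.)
Yes. D → D D T with FOLLOW(D) on { '+', 'g' }; D → '+' b with FOLLOW(D) on { '+' }; D → T T b with FOLLOW(D) on { 'g' }

A FIRST/FOLLOW conflict occurs when a non-terminal N has a nullable alternative N → β (β ⇒* ε) and another alternative N → α with FIRST(α) ∩ FOLLOW(N) ≠ ∅: on such a lookahead the parser cannot decide between expanding α and letting N vanish via β.

Nullable non-terminals: D.
FIRST sets used below: FIRST(D) = { '+', 'g', ε }, FIRST(T) = { 'g' }

D: nullable alternative(s) D → ε; FOLLOW(D) = { $, '+', 'g' }
  D → D D T: FIRST \ {ε} = { '+', 'g' } — overlaps FOLLOW(D) on { '+', 'g' }: CONFLICT
  D → + b: FIRST \ {ε} = { '+' } — overlaps FOLLOW(D) on { '+' }: CONFLICT
  D → ε: FIRST \ {ε} = { } — this is the only nullable alternative, skip
  D → T T b: FIRST \ {ε} = { 'g' } — overlaps FOLLOW(D) on { 'g' }: CONFLICT

C, T have no nullable alternative, so no FIRST/FOLLOW check is needed there.

So the grammar has 3 FIRST/FOLLOW conflicts (marked CONFLICT above).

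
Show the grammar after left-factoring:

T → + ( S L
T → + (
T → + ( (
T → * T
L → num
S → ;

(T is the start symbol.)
Left-factoring transforms A → αβ₁ | αβ₂ into A → αA' and A' → β₁ | β₂
(α is the longest common prefix among the alternatives). Repeat until
no nonterminal has two alternatives with a common prefix.

Round 1: T has alternatives sharing prefix '+ ('. Introduce T': T → + ( T'
  Add: T' → S L
  Add: T' → ε
  Add: T' → (

No remaining common prefixes — done.

Resulting grammar:
T → + ( T'
T' → S L
T' → ε
T' → (
T → * T
L → num
S → ;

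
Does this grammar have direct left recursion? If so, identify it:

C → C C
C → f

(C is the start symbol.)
Yes, C is left-recursive

C → C C: LEFT RECURSIVE (starts with C)
C → f: starts with f

The grammar has direct left recursion on: C.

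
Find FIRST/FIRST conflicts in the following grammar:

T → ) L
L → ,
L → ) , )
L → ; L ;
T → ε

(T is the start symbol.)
Productions for T:
  T → ) L: FIRST = { ')' }
  T → ε: FIRST = { ε }
Productions for L:
  L → ,: FIRST = { ',' }
  L → ) , ): FIRST = { ')' }
  L → ; L ;: FIRST = { ';' }

All alternatives of each non-terminal have pairwise disjoint FIRST sets.

Answer: No FIRST/FIRST conflicts.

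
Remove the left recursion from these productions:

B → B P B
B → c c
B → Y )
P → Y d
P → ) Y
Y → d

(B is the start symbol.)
B is directly left-recursive. The standard transformation for
  A → A α₁ | ... | A α_m | β₁ | ... | β_n
is
  A  → β₁ A' | ... | β_n A'
  A' → α₁ A' | ... | α_m A' | ε

B → c c becomes B → c c B'
B → Y ) becomes B → Y ) B'
B → B P B becomes B' → P B B'
Add B' → ε

Productions for other non-terminals are unchanged:
  P → Y d
  P → ) Y
  Y → d

Resulting grammar:
B → c c B'
B → Y ) B'
B' → P B B'
B' → ε
P → Y d
P → ) Y
Y → d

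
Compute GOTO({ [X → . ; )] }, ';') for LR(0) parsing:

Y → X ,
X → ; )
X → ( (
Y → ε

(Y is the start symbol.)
GOTO(I, ';') = CLOSURE({ [A → αX.β] : [A → α.Xβ] ∈ I, X = ';' })

Items with dot before ';', with the dot advanced:
  [X → . ; )] → [X → ; . )]
Closure adds nothing (no advanced item has the dot before a non-terminal).

GOTO = { [X → ; . )] }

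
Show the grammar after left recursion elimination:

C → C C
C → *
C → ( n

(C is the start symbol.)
C is directly left-recursive. The standard transformation for
  A → A α₁ | ... | A α_m | β₁ | ... | β_n
is
  A  → β₁ A' | ... | β_n A'
  A' → α₁ A' | ... | α_m A' | ε

C → * becomes C → * C'
C → ( n becomes C → ( n C'
C → C C becomes C' → C C'
Add C' → ε

Resulting grammar:
C → * C'
C → ( n C'
C' → C C'
C' → ε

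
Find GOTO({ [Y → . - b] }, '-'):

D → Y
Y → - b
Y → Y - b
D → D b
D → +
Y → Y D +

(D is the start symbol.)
{ [Y → - . b] }

GOTO(I, '-') = CLOSURE({ [A → αX.β] : [A → α.Xβ] ∈ I, X = '-' })

Items with dot before '-', with the dot advanced:
  [Y → . - b] → [Y → - . b]
Closure adds nothing (no advanced item has the dot before a non-terminal).

GOTO = { [Y → - . b] }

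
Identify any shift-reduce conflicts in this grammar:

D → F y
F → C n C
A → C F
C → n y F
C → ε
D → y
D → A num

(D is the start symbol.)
Yes — I0: [C → .] vs [C → . n y F]; I2: [C → .] vs [C → . n y F]; I7: [C → .] vs [C → . n y F]; I10: [C → .] vs [C → . n y F]; I14: [C → .] vs [C → . n y F]

A shift-reduce conflict occurs when an LR(0) state has both:
  - a complete (reduce) item [A → α .] (dot at the end), and
  - a shift item [B → β . c γ] (dot before a terminal).

Augment with D' → D and build the canonical LR(0) collection (I0 = CLOSURE({[D' → . D]}), then GOTO on every symbol after a dot until no new states appear). It has 16 states:
  I0: { [A → . C F], [C → . n y F], [C → .], [D → . A num], [D → . F y], [D → . y], [D' → . D], [F → . C n C] }  — shift, reduce
  I1: { [D → A . num] }  — shift
  I2: { [A → C . F], [C → . n y F], [C → .], [F → . C n C], [F → C . n C] }  — shift, reduce
  I3: { [D' → D .] }  — accept
  I4: { [D → F . y] }  — shift
  I5: { [C → n . y F] }  — shift
  I6: { [D → y .] }  — reduce
  I7: { [C → . n y F], [C → .], [C → n y . F], [F → . C n C] }  — shift, reduce
  I8: { [F → C . n C] }  — shift
  I9: { [C → n y F .] }  — reduce
  I10: { [C → . n y F], [C → .], [F → C n . C] }  — shift, reduce
  I11: { [F → C n C .] }  — reduce
  I12: { [D → F y .] }  — reduce
  I13: { [A → C F .] }  — reduce
  I14: { [C → . n y F], [C → .], [C → n . y F], [F → C n . C] }  — shift, reduce
  I15: { [D → A num .] }  — reduce

I0 contains reduce item [C → .] and shift items [C → . n y F], [D → . y] — shift-reduce conflict.
I2 contains reduce item [C → .] and shift items [C → . n y F], [F → C . n C] — shift-reduce conflict.
I7 contains reduce item [C → .] and shift item [C → . n y F] — shift-reduce conflict.
I10 contains reduce item [C → .] and shift item [C → . n y F] — shift-reduce conflict.
I14 contains reduce item [C → .] and shift items [C → . n y F], [C → n . y F] — shift-reduce conflict.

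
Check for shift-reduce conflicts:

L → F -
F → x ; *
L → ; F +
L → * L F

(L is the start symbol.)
No shift-reduce conflicts

A shift-reduce conflict occurs when an LR(0) state has both:
  - a complete (reduce) item [A → α .] (dot at the end), and
  - a shift item [B → β . c γ] (dot before a terminal).

Augment with L' → L and build the canonical LR(0) collection (I0 = CLOSURE({[L' → . L]}), then GOTO on every symbol after a dot until no new states appear). It has 13 states:
  I0: { [F → . x ; *], [L → . * L F], [L → . ; F +], [L → . F -], [L' → . L] }  — shift
  I1: { [F → . x ; *], [L → * . L F], [L → . * L F], [L → . ; F +], [L → . F -] }  — shift
  I2: { [F → . x ; *], [L → ; . F +] }  — shift
  I3: { [L → F . -] }  — shift
  I4: { [L' → L .] }  — accept
  I5: { [F → x . ; *] }  — shift
  I6: { [F → x ; . *] }  — shift
  I7: { [F → x ; * .] }  — reduce
  I8: { [L → F - .] }  — reduce
  I9: { [L → ; F . +] }  — shift
  I10: { [L → ; F + .] }  — reduce
  I11: { [F → . x ; *], [L → * L . F] }  — shift
  I12: { [L → * L F .] }  — reduce

No state contains both a complete item and a shift item.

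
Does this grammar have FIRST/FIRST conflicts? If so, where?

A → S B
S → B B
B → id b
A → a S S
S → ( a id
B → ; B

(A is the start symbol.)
No FIRST/FIRST conflicts.

A FIRST/FIRST conflict occurs when two productions N → α and N → β for the same non-terminal have FIRST(α) ∩ FIRST(β) ≠ ∅ (with ε ∈ FIRST of a nullable right-hand side, so two nullable alternatives also conflict).

FIRST sets of the non-terminals at (or reachable through a nullable prefix from) the front of some alternative:
  FIRST(S) = { '(', ';', 'id' }
  FIRST(B) = { ';', 'id' }

Productions for A:
  A → S B: FIRST = { '(', ';', 'id' }
  A → a S S: FIRST = { 'a' }
Productions for S:
  S → B B: FIRST = { ';', 'id' }
  S → ( a id: FIRST = { '(' }
Productions for B:
  B → id b: FIRST = { 'id' }
  B → ; B: FIRST = { ';' }

All alternatives of each non-terminal have pairwise disjoint FIRST sets.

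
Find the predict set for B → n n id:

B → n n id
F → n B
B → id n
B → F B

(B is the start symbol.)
PREDICT(B → n n id) = (FIRST(RHS) \ {ε}) ∪ (FOLLOW(B) if ε ∈ FIRST(RHS), i.e. RHS ⇒* ε)
FIRST(n n id) = { 'n' }
ε ∉ FIRST(n n id), so FOLLOW(B) is not added.
PREDICT(B → n n id) = { 'n' }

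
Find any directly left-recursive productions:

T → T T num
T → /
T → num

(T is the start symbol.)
T → T T num: LEFT RECURSIVE (starts with T)
T → /: starts with '/'
T → num: starts with num

The grammar has direct left recursion on: T.

Answer: Yes, T is left-recursive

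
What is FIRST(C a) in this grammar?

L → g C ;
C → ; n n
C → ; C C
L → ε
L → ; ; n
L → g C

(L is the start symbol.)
FIRST sets of the non-terminals involved (from the grammar, by fixed-point iteration):
  FIRST(C) = { ';' }

To compute FIRST(C a), process the symbols left to right:
Symbol C is a non-terminal. Add FIRST(C) \ {ε} = { ';' }
C is not nullable (ε ∉ FIRST(C)), so stop here.
FIRST(C a) = { ';' }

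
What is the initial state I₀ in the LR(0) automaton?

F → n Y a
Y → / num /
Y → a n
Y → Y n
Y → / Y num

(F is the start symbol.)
{ [F → . n Y a], [F' → . F] }

First, augment the grammar with F' → F
I₀ = CLOSURE({ [F' → . F] }):
  [F' → . F] has the dot before F: add [F → . n Y a]
No further items can be added.

I₀ = { [F → . n Y a], [F' → . F] }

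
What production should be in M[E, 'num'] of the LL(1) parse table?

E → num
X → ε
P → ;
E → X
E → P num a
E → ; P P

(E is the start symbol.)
To find M[E, 'num'], we find productions for E where 'num' is in the predict set (PREDICT(N → α) = (FIRST(α) \ {ε}) ∪ (FOLLOW(N) if α ⇒* ε)).

Relevant sets:
  FIRST(X) = { ε }
  FIRST(P) = { ';' }
  FOLLOW(E) = { $ }

E → num: PREDICT = { 'num' }
  'num' is in predict set, so this production goes in M[E, 'num']
E → X: PREDICT = { $ }
E → P num a: PREDICT = { ';' }
E → ; P P: PREDICT = { ';' }

M[E, 'num'] = E → num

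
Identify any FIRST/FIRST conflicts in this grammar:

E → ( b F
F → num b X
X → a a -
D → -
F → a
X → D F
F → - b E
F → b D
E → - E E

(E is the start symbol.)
FIRST sets of the non-terminals at (or reachable through a nullable prefix from) the front of some alternative:
  FIRST(D) = { '-' }

Productions for E:
  E → ( b F: FIRST = { '(' }
  E → - E E: FIRST = { '-' }
Productions for F:
  F → num b X: FIRST = { 'num' }
  F → a: FIRST = { 'a' }
  F → - b E: FIRST = { '-' }
  F → b D: FIRST = { 'b' }
Productions for X:
  X → a a -: FIRST = { 'a' }
  X → D F: FIRST = { '-' }
D has only one production, so no FIRST/FIRST conflict is possible there.

All alternatives of each non-terminal have pairwise disjoint FIRST sets.

Answer: No FIRST/FIRST conflicts.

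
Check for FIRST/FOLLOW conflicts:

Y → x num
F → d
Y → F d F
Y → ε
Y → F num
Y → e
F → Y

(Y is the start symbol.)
Yes. Y → F d F with FOLLOW(Y) on { 'd', 'num' }; Y → F num with FOLLOW(Y) on { 'd', 'num' }; F → d with FOLLOW(F) on { 'd' }

Nullable non-terminals: F, Y.
FIRST sets used below: FIRST(Y) = { 'd', 'e', 'num', 'x', ε }, FIRST(F) = { 'd', 'e', 'num', 'x', ε }

F: nullable alternative(s) F → Y; FOLLOW(F) = { $, 'd', 'num' }
  F → d: FIRST \ {ε} = { 'd' } — overlaps FOLLOW(F) on { 'd' }: CONFLICT
  F → Y: FIRST \ {ε} = { 'd', 'e', 'num', 'x' } — this is the only nullable alternative, skip

Y: nullable alternative(s) Y → ε; FOLLOW(Y) = { $, 'd', 'num' }
  Y → x num: FIRST \ {ε} = { 'x' } — disjoint from FOLLOW(Y)
  Y → F d F: FIRST \ {ε} = { 'd', 'e', 'num', 'x' } — overlaps FOLLOW(Y) on { 'd', 'num' }: CONFLICT
  Y → ε: FIRST \ {ε} = { } — this is the only nullable alternative, skip
  Y → F num: FIRST \ {ε} = { 'd', 'e', 'num', 'x' } — overlaps FOLLOW(Y) on { 'd', 'num' }: CONFLICT
  Y → e: FIRST \ {ε} = { 'e' } — disjoint from FOLLOW(Y)

So the grammar has 3 FIRST/FOLLOW conflicts (marked CONFLICT above).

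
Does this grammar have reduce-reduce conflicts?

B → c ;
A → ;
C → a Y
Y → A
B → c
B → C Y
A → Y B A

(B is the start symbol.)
A reduce-reduce conflict occurs when an LR(0) state has two complete items [A → α .] and [B → β .] — both call for a reduction, and with no lookahead the parser cannot choose between them.

Augment with B' → B and build the canonical LR(0) collection (I0 = CLOSURE({[B' → . B]}), then GOTO on every symbol after a dot until no new states appear). It has 13 states:
  I0: { [B → . C Y], [B → . c ;], [B → . c], [B' → . B], [C → . a Y] }  — shift
  I1: { [B' → B .] }  — accept
  I2: { [A → . ;], [A → . Y B A], [B → C . Y], [Y → . A] }  — shift
  I3: { [A → . ;], [A → . Y B A], [C → a . Y], [Y → . A] }  — shift
  I4: { [B → c . ;], [B → c .] }  — shift, reduce
  I5: { [B → c ; .] }  — reduce
  I6: { [A → ; .] }  — reduce
  I7: { [Y → A .] }  — reduce
  I8: { [A → Y . B A], [B → . C Y], [B → . c ;], [B → . c], [C → . a Y], [C → a Y .] }  — shift, reduce
  I9: { [A → . ;], [A → . Y B A], [A → Y B . A], [Y → . A] }  — shift
  I10: { [A → Y B A .], [Y → A .] }  — 2 reduces
  I11: { [A → Y . B A], [B → . C Y], [B → . c ;], [B → . c], [C → . a Y] }  — shift
  I12: { [A → Y . B A], [B → . C Y], [B → . c ;], [B → . c], [B → C Y .], [C → . a Y] }  — shift, reduce

I10 contains complete items [A → Y B A .], [Y → A .] — reduce-reduce conflict.

Answer: Yes — I10: [A → Y B A .] vs [Y → A .]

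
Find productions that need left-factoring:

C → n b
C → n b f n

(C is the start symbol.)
Left-factoring is needed when two productions for the same non-terminal
share a common prefix on the right-hand side.

Productions for C:
  C → n b
  C → n b f n

Found common prefix 'n b' in productions for C

Answer: Yes, C has productions with common prefix 'n b'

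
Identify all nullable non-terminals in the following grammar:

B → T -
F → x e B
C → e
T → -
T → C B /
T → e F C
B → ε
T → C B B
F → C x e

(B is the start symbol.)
A non-terminal is nullable if it can derive ε (the empty string): either it has an ε-production, or it has a production whose right-hand side consists entirely of nullable non-terminals.

ε-productions: B → ε
So B is immediately nullable.
No further non-terminal can be added: every production for the remaining non-terminals contains a terminal or a non-nullable non-terminal.
Nullable = { 'B' }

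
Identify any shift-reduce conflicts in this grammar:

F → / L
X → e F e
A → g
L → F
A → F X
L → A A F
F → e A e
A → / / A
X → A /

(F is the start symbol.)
A shift-reduce conflict occurs when an LR(0) state has both:
  - a complete (reduce) item [A → α .] (dot at the end), and
  - a shift item [B → β . c γ] (dot before a terminal).

Augment with F' → F and build the canonical LR(0) collection (I0 = CLOSURE({[F' → . F]}), then GOTO on every symbol after a dot until no new states appear). It has 22 states:
  I0: { [F → . / L], [F → . e A e], [F' → . F] }  — shift
  I1: { [A → . / / A], [A → . F X], [A → . g], [F → . / L], [F → . e A e], [F → / . L], [L → . A A F], [L → . F] }  — shift
  I2: { [F' → F .] }  — accept
  I3: { [A → . / / A], [A → . F X], [A → . g], [F → . / L], [F → . e A e], [F → e . A e] }  — shift
  I4: { [A → . / / A], [A → . F X], [A → . g], [A → / . / A], [F → . / L], [F → . e A e], [F → / . L], [L → . A A F], [L → . F] }  — shift
  I5: { [F → e A . e] }  — shift
  I6: { [A → . / / A], [A → . F X], [A → . g], [A → F . X], [F → . / L], [F → . e A e], [X → . A /], [X → . e F e] }  — shift
  I7: { [A → g .] }  — reduce
  I8: { [X → A . /] }  — shift
  I9: { [A → F X .] }  — reduce
  I10: { [A → . / / A], [A → . F X], [A → . g], [F → . / L], [F → . e A e], [F → e . A e], [X → e . F e] }  — shift
  I11: { [A → . / / A], [A → . F X], [A → . g], [A → F . X], [F → . / L], [F → . e A e], [X → . A /], [X → . e F e], [X → e F . e] }  — shift
  I12: { [A → . / / A], [A → . F X], [A → . g], [F → . / L], [F → . e A e], [F → e . A e], [X → e . F e], [X → e F e .] }  — shift, reduce
  I13: { [X → A / .] }  — reduce
  I14: { [F → e A e .] }  — reduce
  I15: { [A → . / / A], [A → . F X], [A → . g], [A → / . / A], [A → / / . A], [F → . / L], [F → . e A e], [F → / . L], [L → . A A F], [L → . F] }  — shift
  I16: { [A → . / / A], [A → . F X], [A → . g], [F → . / L], [F → . e A e], [L → A . A F] }  — shift
  I17: { [A → . / / A], [A → . F X], [A → . g], [A → F . X], [F → . / L], [F → . e A e], [L → F .], [X → . A /], [X → . e F e] }  — shift, reduce
  I18: { [F → / L .] }  — reduce
  I19: { [F → . / L], [F → . e A e], [L → A A . F] }  — shift
  I20: { [L → A A F .] }  — reduce
  I21: { [A → . / / A], [A → . F X], [A → . g], [A → / / A .], [F → . / L], [F → . e A e], [L → A . A F] }  — shift, reduce

I12 contains reduce item [X → e F e .] and shift items [A → . / / A], [A → . g], [F → . / L], [F → . e A e] — shift-reduce conflict.
I17 contains reduce item [L → F .] and shift items [A → . / / A], [A → . g], [F → . / L], [F → . e A e], [X → . e F e] — shift-reduce conflict.
I21 contains reduce item [A → / / A .] and shift items [A → . / / A], [A → . g], [F → . / L], [F → . e A e] — shift-reduce conflict.

Answer: Yes — I12: [X → e F e .] vs [A → . / / A]; I17: [L → F .] vs [A → . / / A]; I21: [A → / / A .] vs [A → . / / A]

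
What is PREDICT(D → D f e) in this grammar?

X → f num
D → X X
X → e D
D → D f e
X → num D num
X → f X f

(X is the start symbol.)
{ 'e', 'f', 'num' }

PREDICT(D → D f e) = (FIRST(RHS) \ {ε}) ∪ (FOLLOW(D) if ε ∈ FIRST(RHS), i.e. RHS ⇒* ε)
FIRST(D) = { 'e', 'f', 'num' }
FIRST(D f e) = { 'e', 'f', 'num' }
ε ∉ FIRST(D f e), so FOLLOW(D) is not added.
PREDICT(D → D f e) = { 'e', 'f', 'num' }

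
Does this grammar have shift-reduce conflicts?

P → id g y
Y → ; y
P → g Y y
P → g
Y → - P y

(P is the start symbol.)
Yes — I2: [P → g .] vs [Y → . - P y]

A shift-reduce conflict occurs when an LR(0) state has both:
  - a complete (reduce) item [A → α .] (dot at the end), and
  - a shift item [B → β . c γ] (dot before a terminal).

Augment with P' → P and build the canonical LR(0) collection (I0 = CLOSURE({[P' → . P]}), then GOTO on every symbol after a dot until no new states appear). It has 13 states:
  I0: { [P → . g Y y], [P → . g], [P → . id g y], [P' → . P] }  — shift
  I1: { [P' → P .] }  — accept
  I2: { [P → g . Y y], [P → g .], [Y → . - P y], [Y → . ; y] }  — shift, reduce
  I3: { [P → id . g y] }  — shift
  I4: { [P → id g . y] }  — shift
  I5: { [P → id g y .] }  — reduce
  I6: { [P → . g Y y], [P → . g], [P → . id g y], [Y → - . P y] }  — shift
  I7: { [Y → ; . y] }  — shift
  I8: { [P → g Y . y] }  — shift
  I9: { [P → g Y y .] }  — reduce
  I10: { [Y → ; y .] }  — reduce
  I11: { [Y → - P . y] }  — shift
  I12: { [Y → - P y .] }  — reduce

I2 contains reduce item [P → g .] and shift items [Y → . - P y], [Y → . ; y] — shift-reduce conflict.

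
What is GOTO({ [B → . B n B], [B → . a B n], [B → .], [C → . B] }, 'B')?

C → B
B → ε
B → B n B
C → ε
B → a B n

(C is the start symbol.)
GOTO(I, 'B') = CLOSURE({ [A → αX.β] : [A → α.Xβ] ∈ I, X = 'B' })

Items with dot before 'B', with the dot advanced:
  [B → . B n B] → [B → B . n B]
  [C → . B] → [C → B .]
Closure adds nothing (no advanced item has the dot before a non-terminal).

GOTO = { [B → B . n B], [C → B .] }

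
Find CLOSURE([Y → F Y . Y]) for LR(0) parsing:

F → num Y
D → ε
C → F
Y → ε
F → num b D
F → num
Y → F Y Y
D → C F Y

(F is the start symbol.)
To compute CLOSURE, for each item [A → α.Bβ] where B is a non-terminal, add [B → .γ] for all productions B → γ; repeat for the newly added items until nothing changes.

Start with: [Y → F Y . Y]
  [Y → F Y . Y] has the dot before Y: add [Y → .], [Y → . F Y Y]
  [Y → . F Y Y] has the dot before F: add [F → . num Y], [F → . num b D], [F → . num]
No further items can be added.

CLOSURE = { [F → . num Y], [F → . num b D], [F → . num], [Y → . F Y Y], [Y → .], [Y → F Y . Y] }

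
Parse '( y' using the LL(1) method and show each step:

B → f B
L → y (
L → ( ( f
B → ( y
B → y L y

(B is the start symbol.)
Stack is shown with the top on the left.

Stack  Input  Action
--------------------
B $    ( y $  output B → ( y
( y $  ( y $  match '('
y $    y $    match 'y'
$      $      accept

The string is accepted.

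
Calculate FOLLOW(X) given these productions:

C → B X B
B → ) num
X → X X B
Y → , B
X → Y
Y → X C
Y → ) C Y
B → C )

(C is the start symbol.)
{ ')', ',' }

In C → B X B: X is followed by B, add FIRST(B) \ {ε} = { ')' }
In X → X X B: X is followed by X B, add FIRST(X B) \ {ε} = { ')', ',' }
In X → X X B: X is followed by B, add FIRST(B) \ {ε} = { ')' }
In Y → X C: X is followed by C, add FIRST(C) \ {ε} = { ')' }

Taking the union: FOLLOW(X) = { ')', ',' }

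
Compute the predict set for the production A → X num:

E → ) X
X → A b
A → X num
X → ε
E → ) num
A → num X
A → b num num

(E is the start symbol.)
{ 'b', 'num' }

PREDICT(A → X num) = (FIRST(RHS) \ {ε}) ∪ (FOLLOW(A) if ε ∈ FIRST(RHS), i.e. RHS ⇒* ε)
FIRST(X) = { 'b', 'num', ε }
FIRST(X num) = { 'b', 'num' }
ε ∉ FIRST(X num), so FOLLOW(A) is not added.
PREDICT(A → X num) = { 'b', 'num' }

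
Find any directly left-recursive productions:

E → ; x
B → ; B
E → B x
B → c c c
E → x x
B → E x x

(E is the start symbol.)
Direct left recursion occurs when N → N α for some non-terminal N (the right-hand side begins with the left-hand side itself).

E → ; x: starts with ';'
B → ; B: starts with ';'
E → B x: starts with B
B → c c c: starts with c
E → x x: starts with x
B → E x x: starts with E

No direct left recursion found.

Answer: No direct left recursion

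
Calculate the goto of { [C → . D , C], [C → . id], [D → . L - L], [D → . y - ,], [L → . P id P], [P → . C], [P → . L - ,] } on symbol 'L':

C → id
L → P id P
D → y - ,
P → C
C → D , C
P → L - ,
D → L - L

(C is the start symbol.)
{ [D → L . - L], [P → L . - ,] }

GOTO(I, 'L') = CLOSURE({ [A → αX.β] : [A → α.Xβ] ∈ I, X = 'L' })

Items with dot before 'L', with the dot advanced:
  [D → . L - L] → [D → L . - L]
  [P → . L - ,] → [P → L . - ,]
Closure adds nothing (no advanced item has the dot before a non-terminal).

GOTO = { [D → L . - L], [P → L . - ,] }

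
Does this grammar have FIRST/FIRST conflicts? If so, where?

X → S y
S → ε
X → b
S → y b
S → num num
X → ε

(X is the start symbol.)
FIRST sets of the non-terminals at (or reachable through a nullable prefix from) the front of some alternative:
  FIRST(S) = { 'num', 'y', ε }

Productions for X:
  X → S y: FIRST = { 'num', 'y' }
  X → b: FIRST = { 'b' }
  X → ε: FIRST = { ε }
Productions for S:
  S → ε: FIRST = { ε }
  S → y b: FIRST = { 'y' }
  S → num num: FIRST = { 'num' }

All alternatives of each non-terminal have pairwise disjoint FIRST sets.

Answer: No FIRST/FIRST conflicts.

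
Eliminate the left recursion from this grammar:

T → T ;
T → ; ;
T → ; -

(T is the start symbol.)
T → ; ; T'
T → ; - T'
T' → ; T'
T' → ε

T is directly left-recursive. The standard transformation for
  A → A α₁ | ... | A α_m | β₁ | ... | β_n
is
  A  → β₁ A' | ... | β_n A'
  A' → α₁ A' | ... | α_m A' | ε

T → ; ; becomes T → ; ; T'
T → ; - becomes T → ; - T'
T → T ; becomes T' → ; T'
Add T' → ε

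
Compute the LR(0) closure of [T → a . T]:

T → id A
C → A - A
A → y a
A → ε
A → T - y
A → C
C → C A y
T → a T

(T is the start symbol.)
To compute CLOSURE, for each item [A → α.Bβ] where B is a non-terminal, add [B → .γ] for all productions B → γ; repeat for the newly added items until nothing changes.

Start with: [T → a . T]
  [T → a . T] has the dot before T: add [T → . id A], [T → . a T]
No further items can be added.

CLOSURE = { [T → . a T], [T → . id A], [T → a . T] }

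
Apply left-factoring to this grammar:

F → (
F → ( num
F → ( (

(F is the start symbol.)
Left-factoring transforms A → αβ₁ | αβ₂ into A → αA' and A' → β₁ | β₂
(α is the longest common prefix among the alternatives). Repeat until
no nonterminal has two alternatives with a common prefix.

Round 1: F has alternatives sharing prefix '('. Introduce F': F → ( F'
  Add: F' → ε
  Add: F' → num
  Add: F' → (

No remaining common prefixes — done.

Resulting grammar:
F → ( F'
F' → ε
F' → num
F' → (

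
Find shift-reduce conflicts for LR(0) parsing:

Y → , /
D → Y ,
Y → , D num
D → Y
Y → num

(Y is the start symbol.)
A shift-reduce conflict occurs when an LR(0) state has both:
  - a complete (reduce) item [A → α .] (dot at the end), and
  - a shift item [B → β . c γ] (dot before a terminal).

Augment with Y' → Y and build the canonical LR(0) collection (I0 = CLOSURE({[Y' → . Y]}), then GOTO on every symbol after a dot until no new states appear). It has 9 states:
  I0: { [Y → . , /], [Y → . , D num], [Y → . num], [Y' → . Y] }  — shift
  I1: { [D → . Y ,], [D → . Y], [Y → , . /], [Y → , . D num], [Y → . , /], [Y → . , D num], [Y → . num] }  — shift
  I2: { [Y' → Y .] }  — accept
  I3: { [Y → num .] }  — reduce
  I4: { [Y → , / .] }  — reduce
  I5: { [Y → , D . num] }  — shift
  I6: { [D → Y . ,], [D → Y .] }  — shift, reduce
  I7: { [D → Y , .] }  — reduce
  I8: { [Y → , D num .] }  — reduce

I6 contains reduce item [D → Y .] and shift item [D → Y . ,] — shift-reduce conflict.

Answer: Yes — I6: [D → Y .] vs [D → Y . ,]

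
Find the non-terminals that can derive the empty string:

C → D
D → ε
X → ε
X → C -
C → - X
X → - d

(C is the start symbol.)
A non-terminal is nullable if it can derive ε (the empty string): either it has an ε-production, or it has a production whose right-hand side consists entirely of nullable non-terminals.

ε-productions: D → ε, X → ε
So D, X are immediately nullable.
C → D: every symbol on the right is nullable, so C is nullable too.
Every non-terminal is now nullable.
Nullable = { 'C', 'D', 'X' }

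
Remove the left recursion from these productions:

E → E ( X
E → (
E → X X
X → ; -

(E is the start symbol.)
E is directly left-recursive. The standard transformation for
  A → A α₁ | ... | A α_m | β₁ | ... | β_n
is
  A  → β₁ A' | ... | β_n A'
  A' → α₁ A' | ... | α_m A' | ε

E → ( becomes E → ( E'
E → X X becomes E → X X E'
E → E ( X becomes E' → ( X E'
Add E' → ε

Productions for other non-terminals are unchanged:
  X → ; -

Resulting grammar:
E → ( E'
E → X X E'
E' → ( X E'
E' → ε
X → ; -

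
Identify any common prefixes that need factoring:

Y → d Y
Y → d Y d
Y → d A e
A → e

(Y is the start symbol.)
Yes, Y has productions with common prefix 'd'

Left-factoring is needed when two productions for the same non-terminal
share a common prefix on the right-hand side.

Productions for Y:
  Y → d Y
  Y → d Y d
  Y → d A e

Found common prefix 'd' in productions for Y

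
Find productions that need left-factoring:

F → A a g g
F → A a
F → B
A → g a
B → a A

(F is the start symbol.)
Yes, F has productions with common prefix 'A a'

Left-factoring is needed when two productions for the same non-terminal
share a common prefix on the right-hand side.

Productions for F:
  F → A a g g
  F → A a
  F → B

Found common prefix 'A a' in productions for F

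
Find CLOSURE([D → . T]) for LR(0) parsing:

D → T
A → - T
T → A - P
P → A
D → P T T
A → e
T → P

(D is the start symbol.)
To compute CLOSURE, for each item [A → α.Bβ] where B is a non-terminal, add [B → .γ] for all productions B → γ; repeat for the newly added items until nothing changes.

Start with: [D → . T]
  [D → . T] has the dot before T: add [T → . A - P], [T → . P]
  [T → . A - P] has the dot before A: add [A → . - T], [A → . e]
  [T → . P] has the dot before P: add [P → . A]
No further items can be added.

CLOSURE = { [A → . - T], [A → . e], [D → . T], [P → . A], [T → . A - P], [T → . P] }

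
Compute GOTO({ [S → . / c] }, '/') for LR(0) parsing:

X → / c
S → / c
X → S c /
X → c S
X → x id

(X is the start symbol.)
GOTO(I, '/') = CLOSURE({ [A → αX.β] : [A → α.Xβ] ∈ I, X = '/' })

Items with dot before '/', with the dot advanced:
  [S → . / c] → [S → / . c]
Closure adds nothing (no advanced item has the dot before a non-terminal).

GOTO = { [S → / . c] }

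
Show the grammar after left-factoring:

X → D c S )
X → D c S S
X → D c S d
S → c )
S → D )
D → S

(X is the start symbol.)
X → D c S X'
X' → )
X' → S
X' → d
S → c )
S → D )
D → S

Left-factoring transforms A → αβ₁ | αβ₂ into A → αA' and A' → β₁ | β₂
(α is the longest common prefix among the alternatives). Repeat until
no nonterminal has two alternatives with a common prefix.

Round 1: X has alternatives sharing prefix 'D c S'. Introduce X': X → D c S X'
  Add: X' → )
  Add: X' → S
  Add: X' → d

No remaining common prefixes — done.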